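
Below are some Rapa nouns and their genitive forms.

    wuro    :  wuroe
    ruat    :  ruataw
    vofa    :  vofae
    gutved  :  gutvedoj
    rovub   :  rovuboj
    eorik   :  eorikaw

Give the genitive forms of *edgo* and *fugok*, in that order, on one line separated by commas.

edgoe, fugokaw

The alternation tracks the final sound of the stem — -aw when the stem ends in a voiceless consonant (*ruat*, *eorik*); -oj when the stem ends in a voiced consonant (*gutved*, *rovub*); -e when the stem ends in a vowel (*wuro*, *vofa*).
*edgo* — final sound /o/ (a vowel) → -e → *edgoe*.
*fugok* — final sound /k/ (a voiceless consonant) → -aw → *fugokaw*.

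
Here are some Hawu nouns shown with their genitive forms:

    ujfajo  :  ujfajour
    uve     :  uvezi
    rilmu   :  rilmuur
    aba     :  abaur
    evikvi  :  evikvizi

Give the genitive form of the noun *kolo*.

The pattern is front/back vowel harmony: -zi when the last vowel of the stem is a front vowel (*uve*, *evikvi*); -ur when the last vowel of the stem is a back vowel (*ujfajo*, *rilmu*, *aba*).
*kolo*: last vowel = /o/, a back vowel → -ur → *kolour*.

kolour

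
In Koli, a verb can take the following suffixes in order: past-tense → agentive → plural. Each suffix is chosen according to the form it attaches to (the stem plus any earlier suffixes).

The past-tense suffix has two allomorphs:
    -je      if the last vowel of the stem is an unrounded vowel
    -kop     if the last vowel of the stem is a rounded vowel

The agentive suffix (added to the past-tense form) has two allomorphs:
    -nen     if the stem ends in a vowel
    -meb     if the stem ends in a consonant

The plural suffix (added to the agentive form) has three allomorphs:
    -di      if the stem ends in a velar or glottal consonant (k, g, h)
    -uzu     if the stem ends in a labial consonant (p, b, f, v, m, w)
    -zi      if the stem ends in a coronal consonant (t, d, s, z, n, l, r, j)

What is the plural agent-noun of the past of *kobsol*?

kobsolkopmebuzu

The last vowel of *kobsol* is /o/, which is a rounded vowel, so the past-tense suffix is -kop, giving *kobsolkop*.
The past-tense form *kobsolkop*: final sound = /p/, a consonant → -meb → *kobsolkopmeb*.
The agentive form *kobsolkopmeb* — final consonant /b/ (labial) → -uzu → *kobsolkopmebuzu*.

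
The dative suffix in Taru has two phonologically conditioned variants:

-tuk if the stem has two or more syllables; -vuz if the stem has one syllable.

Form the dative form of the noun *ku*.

kuvuz

With one syllable, *ku* takes -vuz → *kuvuz*.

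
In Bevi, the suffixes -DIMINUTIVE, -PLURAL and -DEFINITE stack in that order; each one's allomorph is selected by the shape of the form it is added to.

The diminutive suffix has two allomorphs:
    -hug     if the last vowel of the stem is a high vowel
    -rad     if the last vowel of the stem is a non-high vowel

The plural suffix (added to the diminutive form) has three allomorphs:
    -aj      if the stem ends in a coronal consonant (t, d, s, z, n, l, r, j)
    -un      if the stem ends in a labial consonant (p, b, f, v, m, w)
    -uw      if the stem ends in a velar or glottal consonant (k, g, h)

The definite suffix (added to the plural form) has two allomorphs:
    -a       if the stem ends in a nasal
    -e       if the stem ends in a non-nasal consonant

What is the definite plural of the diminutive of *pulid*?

*pulid* — last vowel /i/ (a high vowel) → -hug → *pulidhug*.
The final consonant of the diminutive form *pulidhug* is /g/, which is velar/glottal, so the plural suffix is -uw, giving *pulidhuguw*.
The final consonant of the plural form *pulidhuguw* is /w/, which is non-nasal, so the definite suffix is -e, giving *pulidhuguwe*.

pulidhuguwe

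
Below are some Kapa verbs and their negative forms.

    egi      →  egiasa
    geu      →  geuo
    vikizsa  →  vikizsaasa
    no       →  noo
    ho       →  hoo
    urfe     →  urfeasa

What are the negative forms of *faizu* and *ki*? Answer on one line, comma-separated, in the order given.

The pattern is rounding harmony: -o when the last vowel of the stem is a rounded vowel (*geu*, *no*, *ho*); -asa when the last vowel of the stem is an unrounded vowel (*egi*, *vikizsa*, *urfe*).
*faizu* — last vowel /u/ (a rounded vowel) → -o → *faizuo*.
The last vowel of *ki* is /i/, which is an unrounded vowel, so the suffix is -asa, giving *kiasa*.

faizuo, kiasa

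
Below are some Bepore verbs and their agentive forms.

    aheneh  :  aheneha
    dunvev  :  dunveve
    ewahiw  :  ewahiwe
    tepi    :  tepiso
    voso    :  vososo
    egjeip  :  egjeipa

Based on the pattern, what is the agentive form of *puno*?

Looking at the final sound of each stem: -a when the stem ends in a voiceless consonant (*aheneh*, *egjeip*); -e when the stem ends in a voiced consonant (*dunvev*, *ewahiw*); -so when the stem ends in a vowel (*tepi*, *voso*).
The final sound of *puno* is /o/, which is a vowel, so the suffix is -so, giving *punoso*.

punoso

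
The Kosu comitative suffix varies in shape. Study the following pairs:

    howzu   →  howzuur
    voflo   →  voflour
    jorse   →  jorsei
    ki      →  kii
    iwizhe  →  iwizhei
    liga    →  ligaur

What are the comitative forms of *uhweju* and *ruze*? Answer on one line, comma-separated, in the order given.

uhwejuur, ruzei

The alternation tracks the last vowel of the stem — -i when the last vowel of the stem is a front vowel (*jorse*, *ki*, *iwizhe*); -ur when the last vowel of the stem is a back vowel (*howzu*, *voflo*, *liga*).
The last vowel of *uhweju* is /u/, which is a back vowel, so the suffix is -ur, giving *uhwejuur*.
The last vowel of *ruze* is /e/, which is a front vowel, so the suffix is -i, giving *ruzei*.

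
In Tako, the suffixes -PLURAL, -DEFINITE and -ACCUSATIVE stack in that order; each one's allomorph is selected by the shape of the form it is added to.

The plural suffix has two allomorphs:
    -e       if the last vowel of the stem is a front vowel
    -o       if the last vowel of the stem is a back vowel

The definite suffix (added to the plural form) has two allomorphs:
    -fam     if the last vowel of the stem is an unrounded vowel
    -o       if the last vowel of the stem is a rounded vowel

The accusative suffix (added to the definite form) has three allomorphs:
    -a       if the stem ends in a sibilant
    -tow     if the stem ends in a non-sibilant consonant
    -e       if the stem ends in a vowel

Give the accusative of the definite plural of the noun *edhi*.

edhiefamtow

The last vowel of *edhi* is /i/, which is a front vowel, so the plural suffix is -e, giving *edhie*.
The last vowel of the plural form *edhie* is /e/, which is an unrounded vowel, so the definite suffix is -fam, giving *edhiefam*.
The final sound of the definite form *edhiefam* is /m/, which is a non-sibilant consonant, so the accusative suffix is -tow, giving *edhiefamtow*.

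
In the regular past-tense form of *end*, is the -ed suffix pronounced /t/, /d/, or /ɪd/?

The stem *end* ends in /t/ or /d/.
The -ed suffix is realized as /ɪd/ after /t, d/; as /t/ after other voiceless consonants; and as /d/ after other voiced sounds.
So -ed on *end* is pronounced /ɪd/.

/ɪd/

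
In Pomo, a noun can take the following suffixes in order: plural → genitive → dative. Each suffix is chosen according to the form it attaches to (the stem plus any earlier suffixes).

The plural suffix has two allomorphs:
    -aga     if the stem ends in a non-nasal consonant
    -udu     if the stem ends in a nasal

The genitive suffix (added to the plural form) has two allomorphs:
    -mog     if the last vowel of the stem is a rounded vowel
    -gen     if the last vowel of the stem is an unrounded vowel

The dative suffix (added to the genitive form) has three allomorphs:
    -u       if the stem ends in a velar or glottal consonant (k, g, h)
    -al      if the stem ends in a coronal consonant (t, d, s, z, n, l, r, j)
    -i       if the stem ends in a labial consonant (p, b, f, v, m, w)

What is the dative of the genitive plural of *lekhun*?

*lekhun*: final consonant = /n/, a nasal → -udu → *lekhunudu*.
Since the last vowel of the plural form *lekhunudu* is /u/ (a rounded vowel), it takes -mog, giving *lekhunudumog*.
The final consonant of the genitive form *lekhunudumog* is /g/, which is velar/glottal, so the dative suffix is -u, giving *lekhunudumogu*.

lekhunudumogu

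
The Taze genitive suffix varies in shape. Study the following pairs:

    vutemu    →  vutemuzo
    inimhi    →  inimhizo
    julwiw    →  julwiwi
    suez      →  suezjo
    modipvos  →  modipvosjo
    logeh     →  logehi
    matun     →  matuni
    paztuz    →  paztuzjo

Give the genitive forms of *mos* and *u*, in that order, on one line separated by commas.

The suffix is conditioned by the final sound: -jo when the stem ends in a sibilant (*suez*, *modipvos*, *paztuz*); -i when the stem ends in a non-sibilant consonant (*julwiw*, *logeh*, *matun*); -zo when the stem ends in a vowel (*vutemu*, *inimhi*).
The final sound of *mos* is /s/, which is a sibilant, so the suffix is -jo, giving *mosjo*.
*u*: final sound = /u/, a vowel → -zo → *uzo*.

mosjo, uzo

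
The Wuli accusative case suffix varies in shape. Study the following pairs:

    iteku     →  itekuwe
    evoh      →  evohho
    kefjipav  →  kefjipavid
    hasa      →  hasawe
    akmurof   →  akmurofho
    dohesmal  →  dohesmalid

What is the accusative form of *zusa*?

The pattern is voicing of the final sound: -ho when the stem ends in a voiceless consonant (*evoh*, *akmurof*); -id when the stem ends in a voiced consonant (*kefjipav*, *dohesmal*); -we when the stem ends in a vowel (*iteku*, *hasa*).
*zusa* — final sound /a/ (a vowel) → -we → *zusawe*.

zusawe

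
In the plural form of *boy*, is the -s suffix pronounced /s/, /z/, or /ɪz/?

The stem *boy* ends in a voiced non-sibilant sound.
The plural suffix surfaces as /ɪz/ after sibilants, /s/ after other voiceless consonants, and /z/ after other voiced sounds.
So the plural -s on *boy* is pronounced /z/.

/z/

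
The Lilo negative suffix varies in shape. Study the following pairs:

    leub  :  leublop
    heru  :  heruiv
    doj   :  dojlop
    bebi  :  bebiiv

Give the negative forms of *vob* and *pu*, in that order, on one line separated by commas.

voblop, puiv

Looking at the final sound of each stem: -lop when the stem ends in a consonant (*leub*, *doj*); -iv when the stem ends in a vowel (*heru*, *bebi*).
The final sound of *vob* is /b/, which is a consonant, so the suffix is -lop, giving *voblop*.
*pu*: final sound = /u/, a vowel → -iv → *puiv*.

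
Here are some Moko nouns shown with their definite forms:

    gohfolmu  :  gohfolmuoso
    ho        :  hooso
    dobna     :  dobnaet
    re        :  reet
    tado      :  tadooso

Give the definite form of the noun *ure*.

ureet

The pattern is rounding harmony: -oso when the last vowel of the stem is a rounded vowel (*gohfolmu*, *ho*, *tado*); -et when the last vowel of the stem is an unrounded vowel (*dobna*, *re*).
*ure* — last vowel /e/ (an unrounded vowel) → -et → *ureet*.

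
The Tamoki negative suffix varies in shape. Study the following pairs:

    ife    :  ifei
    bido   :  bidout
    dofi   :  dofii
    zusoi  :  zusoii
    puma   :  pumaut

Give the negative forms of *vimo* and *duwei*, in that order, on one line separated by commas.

Looking at the last vowel of each stem: -i when the last vowel of the stem is a front vowel (*ife*, *dofi*, *zusoi*); -ut when the last vowel of the stem is a back vowel (*bido*, *puma*).
Since the last vowel of *vimo* is /o/ (a back vowel), it takes -ut, giving *vimout*.
*duwei* — last vowel /i/ (a front vowel) → -i → *duweii*.

vimout, duweii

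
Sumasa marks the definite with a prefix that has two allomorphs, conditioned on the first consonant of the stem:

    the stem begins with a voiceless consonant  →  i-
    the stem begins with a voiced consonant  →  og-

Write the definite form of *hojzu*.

Since the first consonant of *hojzu* is /h/ (voiceless), it takes i-, giving *ihojzu*.

ihojzu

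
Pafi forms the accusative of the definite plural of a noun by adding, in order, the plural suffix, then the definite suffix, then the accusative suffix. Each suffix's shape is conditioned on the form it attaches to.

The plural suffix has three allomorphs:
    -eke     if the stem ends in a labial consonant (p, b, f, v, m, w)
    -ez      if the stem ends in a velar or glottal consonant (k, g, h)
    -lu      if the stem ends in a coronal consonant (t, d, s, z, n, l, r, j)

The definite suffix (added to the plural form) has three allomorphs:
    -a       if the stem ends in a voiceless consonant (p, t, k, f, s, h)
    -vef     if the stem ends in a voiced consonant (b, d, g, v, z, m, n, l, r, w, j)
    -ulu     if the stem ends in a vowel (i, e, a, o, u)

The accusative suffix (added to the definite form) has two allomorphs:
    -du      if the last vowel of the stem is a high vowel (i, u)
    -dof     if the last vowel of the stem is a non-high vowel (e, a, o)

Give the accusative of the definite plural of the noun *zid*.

Since the final consonant of *zid* is /d/ (coronal), it takes -lu, giving *zidlu*.
The plural form *zidlu* — final sound /u/ (a vowel) → -ulu → *zidluulu*.
The definite form *zidluulu* — last vowel /u/ (a high vowel) → -du → *zidluuludu*.

zidluuludu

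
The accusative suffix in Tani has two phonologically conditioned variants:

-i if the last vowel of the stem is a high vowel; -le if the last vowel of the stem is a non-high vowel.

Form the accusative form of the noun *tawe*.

Since the last vowel of *tawe* is /e/ (a non-high vowel), it takes -le, giving *tawele*.

tawele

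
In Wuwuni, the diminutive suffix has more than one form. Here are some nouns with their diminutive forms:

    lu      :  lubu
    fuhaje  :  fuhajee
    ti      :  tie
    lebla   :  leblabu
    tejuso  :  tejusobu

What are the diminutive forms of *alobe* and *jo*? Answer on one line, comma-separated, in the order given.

alobee, jobu

The pattern is front/back vowel harmony: -e when the last vowel of the stem is a front vowel (*fuhaje*, *ti*); -bu when the last vowel of the stem is a back vowel (*lu*, *lebla*, *tejuso*).
Since the last vowel of *alobe* is /e/ (a front vowel), it takes -e, giving *alobee*.
*jo* — last vowel /o/ (a back vowel) → -bu → *jobu*.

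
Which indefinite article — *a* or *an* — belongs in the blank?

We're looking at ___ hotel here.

The indefinite article is chosen by the initial *sound* of the following word, not its spelling.
*hotel* begins with the sound /h/ (h is pronounced) — a consonant sound.
So the article is *a*: We're looking at a hotel here.

a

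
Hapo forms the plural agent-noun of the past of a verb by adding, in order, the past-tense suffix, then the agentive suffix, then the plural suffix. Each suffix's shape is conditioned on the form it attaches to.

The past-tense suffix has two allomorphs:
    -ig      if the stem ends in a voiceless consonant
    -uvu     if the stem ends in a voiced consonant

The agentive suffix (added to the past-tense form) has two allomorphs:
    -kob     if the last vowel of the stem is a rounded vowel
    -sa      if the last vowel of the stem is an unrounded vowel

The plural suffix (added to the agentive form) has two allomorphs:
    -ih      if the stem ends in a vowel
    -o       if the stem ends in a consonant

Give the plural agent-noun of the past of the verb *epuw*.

The final consonant of *epuw* is /w/, which is voiced, so the past-tense suffix is -uvu, giving *epuwuvu*.
The past-tense form *epuwuvu* — last vowel /u/ (a rounded vowel) → -kob → *epuwuvukob*.
The agentive form *epuwuvukob*: final sound = /b/, a consonant → -o → *epuwuvukobo*.

epuwuvukobo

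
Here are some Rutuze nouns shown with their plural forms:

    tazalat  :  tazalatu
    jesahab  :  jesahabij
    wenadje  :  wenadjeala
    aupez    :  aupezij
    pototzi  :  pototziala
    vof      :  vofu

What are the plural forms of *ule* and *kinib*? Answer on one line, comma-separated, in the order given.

uleala, kinibij

The pattern is voicing of the final sound: -u when the stem ends in a voiceless consonant (*tazalat*, *vof*); -ij when the stem ends in a voiced consonant (*jesahab*, *aupez*); -ala when the stem ends in a vowel (*wenadje*, *pototzi*).
*ule*: final sound = /e/, a vowel → -ala → *uleala*.
*kinib*: final sound = /b/, a voiced consonant → -ij → *kinibij*.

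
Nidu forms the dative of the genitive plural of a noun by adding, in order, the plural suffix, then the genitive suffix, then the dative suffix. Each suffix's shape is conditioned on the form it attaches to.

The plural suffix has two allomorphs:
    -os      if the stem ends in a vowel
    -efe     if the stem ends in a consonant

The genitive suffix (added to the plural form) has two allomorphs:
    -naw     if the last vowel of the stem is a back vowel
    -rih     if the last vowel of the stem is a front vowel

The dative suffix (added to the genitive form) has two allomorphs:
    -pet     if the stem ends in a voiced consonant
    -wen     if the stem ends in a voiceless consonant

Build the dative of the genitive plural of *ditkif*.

ditkifeferihwen

Since the final sound of *ditkif* is /f/ (a consonant), it takes -efe, giving *ditkifefe*.
The plural form *ditkifefe*: last vowel = /e/, a front vowel → -rih → *ditkifeferih*.
The genitive form *ditkifeferih* — final consonant /h/ (voiceless) → -wen → *ditkifeferihwen*.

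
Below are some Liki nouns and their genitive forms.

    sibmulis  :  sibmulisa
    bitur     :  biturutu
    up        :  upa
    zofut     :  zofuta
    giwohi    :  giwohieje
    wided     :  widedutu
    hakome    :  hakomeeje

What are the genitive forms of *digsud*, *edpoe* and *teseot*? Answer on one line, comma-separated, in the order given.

digsudutu, edpoeeje, teseota

Looking at the final sound of each stem: -a when the stem ends in a voiceless consonant (*sibmulis*, *up*, *zofut*); -utu when the stem ends in a voiced consonant (*bitur*, *wided*); -eje when the stem ends in a vowel (*giwohi*, *hakome*).
The final sound of *digsud* is /d/, which is a voiced consonant, so the suffix is -utu, giving *digsudutu*.
*edpoe*: final sound = /e/, a vowel → -eje → *edpoeeje*.
*teseot*: final sound = /t/, a voiceless consonant → -a → *teseota*.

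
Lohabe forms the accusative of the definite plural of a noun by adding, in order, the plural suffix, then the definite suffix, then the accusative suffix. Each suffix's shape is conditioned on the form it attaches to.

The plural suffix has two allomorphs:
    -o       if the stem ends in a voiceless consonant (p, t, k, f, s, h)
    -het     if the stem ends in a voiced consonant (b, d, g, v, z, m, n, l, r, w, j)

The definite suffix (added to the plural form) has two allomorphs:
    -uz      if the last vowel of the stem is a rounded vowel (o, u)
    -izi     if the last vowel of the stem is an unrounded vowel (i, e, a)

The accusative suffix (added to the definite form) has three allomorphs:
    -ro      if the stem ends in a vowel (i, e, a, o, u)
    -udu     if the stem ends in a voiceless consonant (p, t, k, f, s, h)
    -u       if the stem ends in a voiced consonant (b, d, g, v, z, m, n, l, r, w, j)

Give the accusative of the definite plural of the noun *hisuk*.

*hisuk* — final consonant /k/ (voiceless) → -o → *hisuko*.
The plural form *hisuko* — last vowel /o/ (a rounded vowel) → -uz → *hisukouz*.
Since the final sound of the definite form *hisukouz* is /z/ (a voiced consonant), it takes -u, giving *hisukouzu*.

hisukouzu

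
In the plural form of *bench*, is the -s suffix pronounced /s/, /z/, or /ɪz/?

/ɪz/

The stem *bench* ends in a sibilant (/s, z, ʃ, ʒ, tʃ, dʒ/).
The plural suffix surfaces as /ɪz/ after sibilants, /s/ after other voiceless consonants, and /z/ after other voiced sounds.
So the plural -s on *bench* is pronounced /ɪz/.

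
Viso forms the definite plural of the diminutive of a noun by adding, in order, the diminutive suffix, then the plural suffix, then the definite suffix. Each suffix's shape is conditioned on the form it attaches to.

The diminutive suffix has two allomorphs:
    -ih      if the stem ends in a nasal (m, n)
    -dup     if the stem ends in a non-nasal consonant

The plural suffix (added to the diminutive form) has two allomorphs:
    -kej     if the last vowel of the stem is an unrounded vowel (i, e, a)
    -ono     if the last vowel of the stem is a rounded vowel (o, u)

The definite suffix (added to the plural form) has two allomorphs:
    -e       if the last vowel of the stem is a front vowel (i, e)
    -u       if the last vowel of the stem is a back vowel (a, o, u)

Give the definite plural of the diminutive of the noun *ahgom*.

The final consonant of *ahgom* is /m/, which is a nasal, so the diminutive suffix is -ih, giving *ahgomih*.
The last vowel of the diminutive form *ahgomih* is /i/, which is an unrounded vowel, so the plural suffix is -kej, giving *ahgomihkej*.
The plural form *ahgomihkej* — last vowel /e/ (a front vowel) → -e → *ahgomihkeje*.

ahgomihkeje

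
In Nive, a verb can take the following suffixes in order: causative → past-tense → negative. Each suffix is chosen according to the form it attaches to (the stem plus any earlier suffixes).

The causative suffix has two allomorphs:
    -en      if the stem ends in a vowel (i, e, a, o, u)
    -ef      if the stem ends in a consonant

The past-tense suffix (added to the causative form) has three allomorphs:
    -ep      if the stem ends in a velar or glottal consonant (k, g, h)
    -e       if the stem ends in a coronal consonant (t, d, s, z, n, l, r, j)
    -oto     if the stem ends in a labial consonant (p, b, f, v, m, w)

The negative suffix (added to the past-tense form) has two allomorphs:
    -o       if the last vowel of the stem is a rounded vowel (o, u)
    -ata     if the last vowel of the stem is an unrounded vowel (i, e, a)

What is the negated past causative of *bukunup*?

bukunupefotoo

The final sound of *bukunup* is /p/, which is a consonant, so the causative suffix is -ef, giving *bukunupef*.
The causative form *bukunupef* — final consonant /f/ (labial) → -oto → *bukunupefoto*.
Since the last vowel of the past-tense form *bukunupefoto* is /o/ (a rounded vowel), it takes -o, giving *bukunupefotoo*.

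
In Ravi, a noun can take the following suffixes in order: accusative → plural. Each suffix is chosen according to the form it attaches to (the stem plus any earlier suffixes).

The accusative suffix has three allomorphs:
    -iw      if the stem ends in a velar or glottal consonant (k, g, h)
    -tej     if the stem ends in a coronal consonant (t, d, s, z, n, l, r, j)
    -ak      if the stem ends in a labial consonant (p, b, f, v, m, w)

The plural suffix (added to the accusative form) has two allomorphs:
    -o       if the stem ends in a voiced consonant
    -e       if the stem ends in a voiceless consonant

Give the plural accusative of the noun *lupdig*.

*lupdig*: final consonant = /g/, velar/glottal → -iw → *lupdigiw*.
The final consonant of the accusative form *lupdigiw* is /w/, which is voiced, so the plural suffix is -o, giving *lupdigiwo*.

lupdigiwo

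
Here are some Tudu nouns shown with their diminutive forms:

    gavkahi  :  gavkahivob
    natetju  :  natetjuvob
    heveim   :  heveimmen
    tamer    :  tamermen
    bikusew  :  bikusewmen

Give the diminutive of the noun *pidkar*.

Looking at the final sound of each stem: -men when the stem ends in a consonant (*heveim*, *tamer*, *bikusew*); -vob when the stem ends in a vowel (*gavkahi*, *natetju*).
The final sound of *pidkar* is /r/, which is a consonant, so the suffix is -men, giving *pidkarmen*.

pidkarmen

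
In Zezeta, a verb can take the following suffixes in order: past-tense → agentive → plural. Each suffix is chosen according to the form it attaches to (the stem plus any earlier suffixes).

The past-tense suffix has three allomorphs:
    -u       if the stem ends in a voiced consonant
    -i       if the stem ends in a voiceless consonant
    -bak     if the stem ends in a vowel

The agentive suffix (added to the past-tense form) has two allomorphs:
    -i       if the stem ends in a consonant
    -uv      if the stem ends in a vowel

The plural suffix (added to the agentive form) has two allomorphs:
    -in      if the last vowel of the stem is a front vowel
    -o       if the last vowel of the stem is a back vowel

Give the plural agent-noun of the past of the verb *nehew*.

nehewuuvo

*nehew* — final sound /w/ (a voiced consonant) → -u → *nehewu*.
Since the final sound of the past-tense form *nehewu* is /u/ (a vowel), it takes -uv, giving *nehewuuv*.
Since the last vowel of the agentive form *nehewuuv* is /u/ (a back vowel), it takes -o, giving *nehewuuvo*.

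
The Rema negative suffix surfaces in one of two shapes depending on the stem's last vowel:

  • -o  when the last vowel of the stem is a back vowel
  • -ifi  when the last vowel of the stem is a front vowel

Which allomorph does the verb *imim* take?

*imim*: last vowel = /i/, a front vowel → -ifi.

-ifi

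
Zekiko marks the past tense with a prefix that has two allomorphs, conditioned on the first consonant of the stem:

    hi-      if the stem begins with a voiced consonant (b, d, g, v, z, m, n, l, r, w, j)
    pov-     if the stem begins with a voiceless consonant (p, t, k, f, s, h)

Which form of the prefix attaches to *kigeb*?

pov-

The first consonant of *kigeb* is /k/, which is voiceless, so the prefix is pov-.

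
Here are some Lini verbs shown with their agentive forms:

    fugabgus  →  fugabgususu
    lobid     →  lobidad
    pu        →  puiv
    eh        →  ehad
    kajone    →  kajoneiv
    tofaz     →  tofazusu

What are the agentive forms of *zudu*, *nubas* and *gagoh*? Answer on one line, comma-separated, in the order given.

zuduiv, nubasusu, gagohad

The suffix is conditioned by the final sound: -usu when the stem ends in a sibilant (*fugabgus*, *tofaz*); -ad when the stem ends in a non-sibilant consonant (*lobid*, *eh*); -iv when the stem ends in a vowel (*pu*, *kajone*).
*zudu*: final sound = /u/, a vowel → -iv → *zuduiv*.
*nubas* — final sound /s/ (a sibilant) → -usu → *nubasusu*.
*gagoh* — final sound /h/ (a non-sibilant consonant) → -ad → *gagohad*.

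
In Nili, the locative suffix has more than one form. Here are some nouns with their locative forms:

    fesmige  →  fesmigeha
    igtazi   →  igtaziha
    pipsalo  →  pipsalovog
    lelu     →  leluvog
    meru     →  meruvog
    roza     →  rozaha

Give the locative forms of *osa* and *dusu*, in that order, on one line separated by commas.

The alternation tracks the last vowel of the stem — -vog when the last vowel of the stem is a rounded vowel (*pipsalo*, *lelu*, *meru*); -ha when the last vowel of the stem is an unrounded vowel (*fesmige*, *igtazi*, *roza*).
Since the last vowel of *osa* is /a/ (an unrounded vowel), it takes -ha, giving *osaha*.
Since the last vowel of *dusu* is /u/ (a rounded vowel), it takes -vog, giving *dusuvog*.

osaha, dusuvog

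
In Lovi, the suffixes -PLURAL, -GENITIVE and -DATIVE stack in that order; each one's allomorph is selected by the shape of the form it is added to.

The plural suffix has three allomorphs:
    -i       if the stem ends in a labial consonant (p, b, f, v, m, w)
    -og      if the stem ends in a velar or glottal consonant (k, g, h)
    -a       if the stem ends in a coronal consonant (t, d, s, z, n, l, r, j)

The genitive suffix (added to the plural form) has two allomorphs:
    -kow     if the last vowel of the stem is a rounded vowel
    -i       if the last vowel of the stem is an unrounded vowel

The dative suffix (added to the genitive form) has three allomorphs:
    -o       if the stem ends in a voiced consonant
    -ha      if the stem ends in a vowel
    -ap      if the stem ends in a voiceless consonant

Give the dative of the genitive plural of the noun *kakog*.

kakogogkowo

The final consonant of *kakog* is /g/, which is velar/glottal, so the plural suffix is -og, giving *kakogog*.
The plural form *kakogog*: last vowel = /o/, a rounded vowel → -kow → *kakogogkow*.
The genitive form *kakogogkow* — final sound /w/ (a voiced consonant) → -o → *kakogogkowo*.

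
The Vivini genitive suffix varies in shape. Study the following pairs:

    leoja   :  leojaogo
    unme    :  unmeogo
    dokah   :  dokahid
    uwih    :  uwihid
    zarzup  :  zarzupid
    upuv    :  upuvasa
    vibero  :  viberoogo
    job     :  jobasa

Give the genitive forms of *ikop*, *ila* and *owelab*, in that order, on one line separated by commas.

ikopid, ilaogo, owelabasa

The alternation tracks the final sound of the stem — -id when the stem ends in a voiceless consonant (*dokah*, *uwih*, *zarzup*); -asa when the stem ends in a voiced consonant (*upuv*, *job*); -ogo when the stem ends in a vowel (*leoja*, *unme*, *vibero*).
Since the final sound of *ikop* is /p/ (a voiceless consonant), it takes -id, giving *ikopid*.
Since the final sound of *ila* is /a/ (a vowel), it takes -ogo, giving *ilaogo*.
*owelab*: final sound = /b/, a voiced consonant → -asa → *owelabasa*.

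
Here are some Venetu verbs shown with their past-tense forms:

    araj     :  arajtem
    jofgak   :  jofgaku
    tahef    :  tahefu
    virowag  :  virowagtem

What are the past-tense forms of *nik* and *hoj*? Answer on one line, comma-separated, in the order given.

niku, hojtem

Looking at the final consonant of each stem: -u when the stem ends in a voiceless consonant (*jofgak*, *tahef*); -tem when the stem ends in a voiced consonant (*araj*, *virowag*).
The final consonant of *nik* is /k/, which is voiceless, so the suffix is -u, giving *niku*.
*hoj*: final consonant = /j/, voiced → -tem → *hojtem*.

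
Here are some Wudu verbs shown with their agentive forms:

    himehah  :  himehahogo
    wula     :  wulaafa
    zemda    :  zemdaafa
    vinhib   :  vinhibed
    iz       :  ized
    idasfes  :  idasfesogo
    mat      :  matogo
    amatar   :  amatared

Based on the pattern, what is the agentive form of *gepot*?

The suffix is conditioned by the final sound: -ogo when the stem ends in a voiceless consonant (*himehah*, *idasfes*, *mat*); -ed when the stem ends in a voiced consonant (*vinhib*, *iz*, *amatar*); -afa when the stem ends in a vowel (*wula*, *zemda*).
*gepot*: final sound = /t/, a voiceless consonant → -ogo → *gepotogo*.

gepotogo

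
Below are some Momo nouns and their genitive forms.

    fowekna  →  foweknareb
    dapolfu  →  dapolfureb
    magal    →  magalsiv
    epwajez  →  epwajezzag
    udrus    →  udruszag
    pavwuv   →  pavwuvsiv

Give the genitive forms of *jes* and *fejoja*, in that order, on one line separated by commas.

jeszag, fejojareb

The suffix is conditioned by the final sound: -zag when the stem ends in a sibilant (*epwajez*, *udrus*); -siv when the stem ends in a non-sibilant consonant (*magal*, *pavwuv*); -reb when the stem ends in a vowel (*fowekna*, *dapolfu*).
Since the final sound of *jes* is /s/ (a sibilant), it takes -zag, giving *jeszag*.
Since the final sound of *fejoja* is /a/ (a vowel), it takes -reb, giving *fejojareb*.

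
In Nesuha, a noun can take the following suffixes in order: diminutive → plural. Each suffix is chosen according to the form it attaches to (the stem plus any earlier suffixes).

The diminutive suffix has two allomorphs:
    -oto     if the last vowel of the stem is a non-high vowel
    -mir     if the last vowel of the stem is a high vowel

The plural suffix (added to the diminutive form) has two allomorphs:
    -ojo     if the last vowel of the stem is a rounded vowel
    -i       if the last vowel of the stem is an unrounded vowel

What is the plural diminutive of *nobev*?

*nobev*: last vowel = /e/, a non-high vowel → -oto → *nobevoto*.
The diminutive form *nobevoto* — last vowel /o/ (a rounded vowel) → -ojo → *nobevotoojo*.

nobevotoojo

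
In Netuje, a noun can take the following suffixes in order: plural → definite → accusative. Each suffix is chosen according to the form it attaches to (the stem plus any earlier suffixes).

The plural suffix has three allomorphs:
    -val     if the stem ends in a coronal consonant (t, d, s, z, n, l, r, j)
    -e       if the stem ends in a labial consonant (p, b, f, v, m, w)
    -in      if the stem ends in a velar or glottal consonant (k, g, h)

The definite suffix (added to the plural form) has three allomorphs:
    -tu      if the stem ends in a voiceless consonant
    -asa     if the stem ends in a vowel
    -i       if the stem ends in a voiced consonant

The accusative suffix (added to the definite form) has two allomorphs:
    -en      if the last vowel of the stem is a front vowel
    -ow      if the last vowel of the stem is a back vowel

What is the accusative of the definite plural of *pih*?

pihinien

*pih* — final consonant /h/ (velar/glottal) → -in → *pihin*.
The plural form *pihin* — final sound /n/ (a voiced consonant) → -i → *pihini*.
Since the last vowel of the definite form *pihini* is /i/ (a front vowel), it takes -en, giving *pihinien*.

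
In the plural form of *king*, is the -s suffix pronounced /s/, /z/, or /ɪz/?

The stem *king* ends in a voiced non-sibilant sound.
The plural suffix surfaces as /ɪz/ after sibilants, /s/ after other voiceless consonants, and /z/ after other voiced sounds.
So the plural -s on *king* is pronounced /z/.

/z/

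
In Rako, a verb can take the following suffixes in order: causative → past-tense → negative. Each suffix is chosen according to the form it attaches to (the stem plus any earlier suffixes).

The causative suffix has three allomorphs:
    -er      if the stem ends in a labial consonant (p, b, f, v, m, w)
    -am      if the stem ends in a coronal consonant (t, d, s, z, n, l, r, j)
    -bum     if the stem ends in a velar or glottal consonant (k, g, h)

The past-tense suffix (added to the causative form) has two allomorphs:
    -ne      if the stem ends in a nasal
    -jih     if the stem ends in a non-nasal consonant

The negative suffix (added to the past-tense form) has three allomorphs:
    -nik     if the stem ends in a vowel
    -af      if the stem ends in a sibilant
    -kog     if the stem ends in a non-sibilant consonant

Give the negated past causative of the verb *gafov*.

*gafov*: final consonant = /v/, labial → -er → *gafover*.
The causative form *gafover* — final consonant /r/ (non-nasal) → -jih → *gafoverjih*.
Since the final sound of the past-tense form *gafoverjih* is /h/ (a non-sibilant consonant), it takes -kog, giving *gafoverjihkog*.

gafoverjihkog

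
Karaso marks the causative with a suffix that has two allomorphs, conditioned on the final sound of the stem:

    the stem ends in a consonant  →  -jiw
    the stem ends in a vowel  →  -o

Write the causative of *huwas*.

huwasjiw

Since the final sound of *huwas* is /s/ (a consonant), it takes -jiw, giving *huwasjiw*.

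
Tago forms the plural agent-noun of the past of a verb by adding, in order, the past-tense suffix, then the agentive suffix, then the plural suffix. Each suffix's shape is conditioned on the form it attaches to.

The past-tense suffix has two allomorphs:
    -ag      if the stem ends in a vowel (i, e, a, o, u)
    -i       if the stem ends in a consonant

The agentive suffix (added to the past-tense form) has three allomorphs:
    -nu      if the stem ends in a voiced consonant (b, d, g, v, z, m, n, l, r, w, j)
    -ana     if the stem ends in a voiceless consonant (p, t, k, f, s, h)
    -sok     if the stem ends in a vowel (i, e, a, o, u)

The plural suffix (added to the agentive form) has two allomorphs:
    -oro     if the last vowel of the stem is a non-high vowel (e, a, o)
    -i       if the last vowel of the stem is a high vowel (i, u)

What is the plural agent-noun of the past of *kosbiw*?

kosbiwisokoro

*kosbiw* — final sound /w/ (a consonant) → -i → *kosbiwi*.
The past-tense form *kosbiwi* — final sound /i/ (a vowel) → -sok → *kosbiwisok*.
Since the last vowel of the agentive form *kosbiwisok* is /o/ (a non-high vowel), it takes -oro, giving *kosbiwisokoro*.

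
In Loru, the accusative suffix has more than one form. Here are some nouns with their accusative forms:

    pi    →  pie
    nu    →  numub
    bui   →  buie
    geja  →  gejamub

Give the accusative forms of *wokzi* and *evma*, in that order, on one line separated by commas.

wokzie, evmamub

The suffix is conditioned by the last vowel: -e when the last vowel of the stem is a front vowel (*pi*, *bui*); -mub when the last vowel of the stem is a back vowel (*nu*, *geja*).
The last vowel of *wokzi* is /i/, which is a front vowel, so the suffix is -e, giving *wokzie*.
*evma* — last vowel /a/ (a back vowel) → -mub → *evmamub*.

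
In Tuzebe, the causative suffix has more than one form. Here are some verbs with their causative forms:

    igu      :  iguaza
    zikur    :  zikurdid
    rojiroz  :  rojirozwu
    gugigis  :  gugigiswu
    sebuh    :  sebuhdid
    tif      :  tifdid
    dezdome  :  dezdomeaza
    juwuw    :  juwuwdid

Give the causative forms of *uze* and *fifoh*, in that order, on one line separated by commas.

uzeaza, fifohdid

The suffix is conditioned by the final sound: -wu when the stem ends in a sibilant (*rojiroz*, *gugigis*); -did when the stem ends in a non-sibilant consonant (*zikur*, *sebuh*, *tif*, *juwuw*); -aza when the stem ends in a vowel (*igu*, *dezdome*).
The final sound of *uze* is /e/, which is a vowel, so the suffix is -aza, giving *uzeaza*.
*fifoh*: final sound = /h/, a non-sibilant consonant → -did → *fifohdid*.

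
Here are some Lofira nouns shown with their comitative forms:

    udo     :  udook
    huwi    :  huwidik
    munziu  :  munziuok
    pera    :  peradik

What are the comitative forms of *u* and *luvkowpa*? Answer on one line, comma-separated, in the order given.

The alternation tracks the last vowel of the stem — -ok when the last vowel of the stem is a rounded vowel (*udo*, *munziu*); -dik when the last vowel of the stem is an unrounded vowel (*huwi*, *pera*).
*u* — last vowel /u/ (a rounded vowel) → -ok → *uok*.
*luvkowpa* — last vowel /a/ (an unrounded vowel) → -dik → *luvkowpadik*.

uok, luvkowpadik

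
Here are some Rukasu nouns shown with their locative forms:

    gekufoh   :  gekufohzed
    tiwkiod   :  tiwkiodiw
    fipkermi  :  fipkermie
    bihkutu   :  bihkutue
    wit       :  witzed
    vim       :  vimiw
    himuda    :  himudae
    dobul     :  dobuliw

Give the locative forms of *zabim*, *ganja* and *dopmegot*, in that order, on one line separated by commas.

Looking at the final sound of each stem: -zed when the stem ends in a voiceless consonant (*gekufoh*, *wit*); -iw when the stem ends in a voiced consonant (*tiwkiod*, *vim*, *dobul*); -e when the stem ends in a vowel (*fipkermi*, *bihkutu*, *himuda*).
The final sound of *zabim* is /m/, which is a voiced consonant, so the suffix is -iw, giving *zabimiw*.
*ganja*: final sound = /a/, a vowel → -e → *ganjae*.
*dopmegot*: final sound = /t/, a voiceless consonant → -zed → *dopmegotzed*.

zabimiw, ganjae, dopmegotzed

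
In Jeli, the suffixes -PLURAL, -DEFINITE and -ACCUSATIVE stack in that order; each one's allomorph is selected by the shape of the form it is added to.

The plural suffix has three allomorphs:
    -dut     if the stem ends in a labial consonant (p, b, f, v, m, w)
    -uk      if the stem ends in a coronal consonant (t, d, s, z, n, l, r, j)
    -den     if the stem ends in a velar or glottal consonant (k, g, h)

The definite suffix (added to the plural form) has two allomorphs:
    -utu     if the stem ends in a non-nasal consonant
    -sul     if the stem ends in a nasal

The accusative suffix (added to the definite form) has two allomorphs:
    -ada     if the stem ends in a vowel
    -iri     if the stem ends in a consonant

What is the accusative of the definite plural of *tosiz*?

tosizukutuada

The final consonant of *tosiz* is /z/, which is coronal, so the plural suffix is -uk, giving *tosizuk*.
The final consonant of the plural form *tosizuk* is /k/, which is non-nasal, so the definite suffix is -utu, giving *tosizukutu*.
Since the final sound of the definite form *tosizukutu* is /u/ (a vowel), it takes -ada, giving *tosizukutuada*.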